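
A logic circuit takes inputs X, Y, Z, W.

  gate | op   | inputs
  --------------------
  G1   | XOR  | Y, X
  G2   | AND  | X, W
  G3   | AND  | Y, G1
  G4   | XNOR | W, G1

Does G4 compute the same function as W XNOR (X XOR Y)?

G1 = Y XOR X
G4 = W XNOR G1 = W XNOR (Y XOR X)
At X=0, Y=0, Z=0, W=1: circuit gives 0, formula gives 0.
At X=0, Y=0, Z=0, W=0: circuit gives 1, formula gives 1.
Agrees on all 16 inputs.

Yes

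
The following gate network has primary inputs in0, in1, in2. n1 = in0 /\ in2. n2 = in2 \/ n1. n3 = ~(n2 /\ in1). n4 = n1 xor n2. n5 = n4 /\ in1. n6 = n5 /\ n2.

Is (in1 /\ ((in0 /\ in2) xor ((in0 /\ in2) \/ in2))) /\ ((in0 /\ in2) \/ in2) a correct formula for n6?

n1 = in0 /\ in2
n2 = in2 \/ n1 = in2 \/ (in0 /\ in2)
n4 = n1 xor n2 = (in0 /\ in2) xor (in2 \/ (in0 /\ in2))
n5 = n4 /\ in1 = ((in0 /\ in2) xor (in2 \/ (in0 /\ in2))) /\ in1
n6 = n5 /\ n2 = (((in0 /\ in2) xor (in2 \/ (in0 /\ in2))) /\ in1) /\ (in2 \/ (in0 /\ in2))
At in0=0, in1=0, in2=0: circuit gives 0, formula gives 0.
At in0=0, in1=1, in2=1: circuit gives 1, formula gives 1.
Agrees on all 8 inputs.

Yes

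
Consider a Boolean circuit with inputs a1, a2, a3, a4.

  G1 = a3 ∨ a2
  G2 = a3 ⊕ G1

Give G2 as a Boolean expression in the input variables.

a3 ⊕ (a3 ∨ a2)

G1 = a3 ∨ a2
G2 = a3 ⊕ G1 = a3 ⊕ (a3 ∨ a2)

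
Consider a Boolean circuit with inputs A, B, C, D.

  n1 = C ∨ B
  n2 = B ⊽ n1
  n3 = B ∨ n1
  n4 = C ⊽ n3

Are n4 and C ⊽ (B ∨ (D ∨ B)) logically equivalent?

n1 = C ∨ B
n3 = B ∨ n1 = B ∨ (C ∨ B)
n4 = C ⊽ n3 = C ⊽ (B ∨ (C ∨ B))
At A=0, B=0, C=0, D=1: circuit gives 1, formula gives 0.

No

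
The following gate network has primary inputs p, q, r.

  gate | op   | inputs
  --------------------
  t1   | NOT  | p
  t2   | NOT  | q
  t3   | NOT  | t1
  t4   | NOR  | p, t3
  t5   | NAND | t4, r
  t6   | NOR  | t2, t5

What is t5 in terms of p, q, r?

t1 = NOT p
t3 = NOT t1 = NOT NOT p
t4 = p NOR t3 = p NOR NOT NOT p
t5 = t4 NAND r = (p NOR NOT NOT p) NAND r

(p NOR NOT NOT p) NAND r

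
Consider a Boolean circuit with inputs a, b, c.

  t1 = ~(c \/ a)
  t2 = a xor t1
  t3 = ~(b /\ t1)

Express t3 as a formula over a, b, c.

~(b /\ (~(c \/ a)))

t1 = ~(c \/ a)
t3 = ~(b /\ t1) = ~(b /\ (~(c \/ a)))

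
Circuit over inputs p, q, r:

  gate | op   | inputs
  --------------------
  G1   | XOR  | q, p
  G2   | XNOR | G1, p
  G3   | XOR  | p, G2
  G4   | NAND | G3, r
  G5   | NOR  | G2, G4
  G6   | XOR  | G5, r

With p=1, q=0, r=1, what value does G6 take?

1

G1 = 0 XOR 1 = 1
G2 = 1 XNOR 1 = 1
G3 = 1 XOR 1 = 0
G4 = 0 NAND 1 = 1
G5 = 1 NOR 1 = 0
G6 = 0 XOR 1 = 1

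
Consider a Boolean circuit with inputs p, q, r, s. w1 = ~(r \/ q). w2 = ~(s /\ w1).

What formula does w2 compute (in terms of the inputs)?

~(s /\ (~(r \/ q)))

w1 = ~(r \/ q)
w2 = ~(s /\ w1) = ~(s /\ (~(r \/ q)))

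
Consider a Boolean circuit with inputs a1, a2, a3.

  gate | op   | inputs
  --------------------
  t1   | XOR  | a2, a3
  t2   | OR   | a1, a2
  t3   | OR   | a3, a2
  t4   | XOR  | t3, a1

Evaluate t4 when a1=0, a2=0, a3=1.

1

t3 = 1 OR 0 = 1
t4 = 1 XOR 0 = 1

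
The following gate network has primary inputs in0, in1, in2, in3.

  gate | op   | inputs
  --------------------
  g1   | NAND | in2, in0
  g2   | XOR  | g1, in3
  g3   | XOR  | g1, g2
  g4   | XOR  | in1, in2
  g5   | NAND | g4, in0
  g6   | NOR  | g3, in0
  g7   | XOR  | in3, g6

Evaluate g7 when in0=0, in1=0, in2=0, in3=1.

g1 = 0 NAND 0 = 1
g2 = 1 XOR 1 = 0
g3 = 1 XOR 0 = 1
g6 = 1 NOR 0 = 0
g7 = 1 XOR 0 = 1

1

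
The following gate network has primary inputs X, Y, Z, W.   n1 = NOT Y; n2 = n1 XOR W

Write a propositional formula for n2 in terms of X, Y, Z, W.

NOT Y XOR W

n1 = NOT Y
n2 = n1 XOR W = NOT Y XOR W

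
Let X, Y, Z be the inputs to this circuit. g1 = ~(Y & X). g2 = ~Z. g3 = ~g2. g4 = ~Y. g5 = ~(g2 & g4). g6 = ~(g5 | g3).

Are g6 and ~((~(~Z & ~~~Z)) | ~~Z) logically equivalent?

g2 = ~Z
g3 = ~g2 = ~~Z
g4 = ~Y
g5 = ~(g2 & g4) = ~(~Z & ~Y)
g6 = ~(g5 | g3) = ~((~(~Z & ~Y)) | ~~Z)
At X=0, Y=1, Z=0: circuit gives 0, formula gives 1.

No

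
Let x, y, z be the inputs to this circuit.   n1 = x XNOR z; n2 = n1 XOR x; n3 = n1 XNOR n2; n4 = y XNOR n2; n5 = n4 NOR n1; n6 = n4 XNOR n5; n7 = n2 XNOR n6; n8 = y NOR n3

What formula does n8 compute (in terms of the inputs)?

n1 = x XNOR z
n2 = n1 XOR x = (x XNOR z) XOR x
n3 = n1 XNOR n2 = (x XNOR z) XNOR ((x XNOR z) XOR x)
n8 = y NOR n3 = y NOR ((x XNOR z) XNOR ((x XNOR z) XOR x))

y NOR ((x XNOR z) XNOR ((x XNOR z) XOR x))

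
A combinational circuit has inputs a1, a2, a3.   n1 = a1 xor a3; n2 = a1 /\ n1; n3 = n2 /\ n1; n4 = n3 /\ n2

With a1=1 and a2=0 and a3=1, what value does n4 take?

0

n1 = 1 xor 1 = 0
n2 = 1 /\ 0 = 0
n3 = 0 /\ 0 = 0
n4 = 0 /\ 0 = 0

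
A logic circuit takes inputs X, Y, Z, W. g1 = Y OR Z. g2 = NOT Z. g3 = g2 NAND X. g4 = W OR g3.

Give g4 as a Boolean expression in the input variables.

W OR (NOT Z NAND X)

g2 = NOT Z
g3 = g2 NAND X = NOT Z NAND X
g4 = W OR g3 = W OR (NOT Z NAND X)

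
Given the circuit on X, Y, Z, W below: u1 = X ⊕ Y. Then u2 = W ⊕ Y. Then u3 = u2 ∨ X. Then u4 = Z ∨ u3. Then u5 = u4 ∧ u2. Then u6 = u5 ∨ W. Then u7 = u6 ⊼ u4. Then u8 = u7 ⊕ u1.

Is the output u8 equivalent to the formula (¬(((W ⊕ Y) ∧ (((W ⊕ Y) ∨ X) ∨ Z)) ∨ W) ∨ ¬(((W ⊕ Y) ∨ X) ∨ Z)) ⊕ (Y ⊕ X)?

u1 = X ⊕ Y
u2 = W ⊕ Y
u3 = u2 ∨ X = (W ⊕ Y) ∨ X
u4 = Z ∨ u3 = Z ∨ ((W ⊕ Y) ∨ X)
u5 = u4 ∧ u2 = (Z ∨ ((W ⊕ Y) ∨ X)) ∧ (W ⊕ Y)
u6 = u5 ∨ W = ((Z ∨ ((W ⊕ Y) ∨ X)) ∧ (W ⊕ Y)) ∨ W
u7 = u6 ⊼ u4 = (((Z ∨ ((W ⊕ Y) ∨ X)) ∧ (W ⊕ Y)) ∨ W) ⊼ (Z ∨ ((W ⊕ Y) ∨ X))
u8 = u7 ⊕ u1 = ((((Z ∨ ((W ⊕ Y) ∨ X)) ∧ (W ⊕ Y)) ∨ W) ⊼ (Z ∨ ((W ⊕ Y) ∨ X))) ⊕ (X ⊕ Y)
At X=0, Y=0, Z=0, W=1: circuit gives 0, formula gives 0.
At X=0, Y=0, Z=0, W=0: circuit gives 1, formula gives 1.
Agrees on all 16 inputs.

Yes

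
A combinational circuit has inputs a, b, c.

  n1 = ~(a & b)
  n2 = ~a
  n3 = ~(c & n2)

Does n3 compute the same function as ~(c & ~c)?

No

n2 = ~a
n3 = ~(c & n2) = ~(c & ~a)
At a=0, b=0, c=1: circuit gives 0, formula gives 1.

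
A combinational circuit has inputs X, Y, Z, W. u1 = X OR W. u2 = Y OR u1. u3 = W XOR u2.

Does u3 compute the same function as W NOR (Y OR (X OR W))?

u1 = X OR W
u2 = Y OR u1 = Y OR (X OR W)
u3 = W XOR u2 = W XOR (Y OR (X OR W))
At X=0, Y=0, Z=0, W=0: circuit gives 0, formula gives 1.

No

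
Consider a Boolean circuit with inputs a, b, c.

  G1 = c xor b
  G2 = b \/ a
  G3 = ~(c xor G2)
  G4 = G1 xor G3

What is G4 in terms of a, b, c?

(c xor b) xor (~(c xor (b \/ a)))

G1 = c xor b
G2 = b \/ a
G3 = ~(c xor G2) = ~(c xor (b \/ a))
G4 = G1 xor G3 = (c xor b) xor (~(c xor (b \/ a)))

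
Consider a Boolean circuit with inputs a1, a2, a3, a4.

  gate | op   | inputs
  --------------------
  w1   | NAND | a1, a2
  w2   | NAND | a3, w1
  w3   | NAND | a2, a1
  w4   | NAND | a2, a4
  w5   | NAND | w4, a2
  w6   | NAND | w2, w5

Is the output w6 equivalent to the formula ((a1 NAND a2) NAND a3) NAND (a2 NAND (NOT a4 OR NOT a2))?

Yes

w1 = a1 NAND a2
w2 = a3 NAND w1 = a3 NAND (a1 NAND a2)
w4 = a2 NAND a4
w5 = w4 NAND a2 = (a2 NAND a4) NAND a2
w6 = w2 NAND w5 = (a3 NAND (a1 NAND a2)) NAND ((a2 NAND a4) NAND a2)
At a1=0, a2=0, a3=0, a4=0: circuit gives 0, formula gives 0.
At a1=0, a2=0, a3=1, a4=0: circuit gives 1, formula gives 1.
Agrees on all 16 inputs.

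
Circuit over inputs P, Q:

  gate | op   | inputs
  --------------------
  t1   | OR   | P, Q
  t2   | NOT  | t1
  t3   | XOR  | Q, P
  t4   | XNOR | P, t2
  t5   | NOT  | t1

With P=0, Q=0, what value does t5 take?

1

t1 = 0 OR 0 = 0
t5 = NOT 0 = 1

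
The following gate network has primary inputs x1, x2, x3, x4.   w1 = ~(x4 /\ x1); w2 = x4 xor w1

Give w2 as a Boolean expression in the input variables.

x4 xor (~(x4 /\ x1))

w1 = ~(x4 /\ x1)
w2 = x4 xor w1 = x4 xor (~(x4 /\ x1))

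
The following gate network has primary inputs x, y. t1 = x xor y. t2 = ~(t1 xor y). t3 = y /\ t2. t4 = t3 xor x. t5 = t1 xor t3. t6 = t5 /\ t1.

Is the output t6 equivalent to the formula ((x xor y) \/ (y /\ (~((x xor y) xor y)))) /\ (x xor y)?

No

t1 = x xor y
t2 = ~(t1 xor y) = ~((x xor y) xor y)
t3 = y /\ t2 = y /\ (~((x xor y) xor y))
t5 = t1 xor t3 = (x xor y) xor (y /\ (~((x xor y) xor y)))
t6 = t5 /\ t1 = ((x xor y) xor (y /\ (~((x xor y) xor y)))) /\ (x xor y)
At x=0, y=1: circuit gives 0, formula gives 1.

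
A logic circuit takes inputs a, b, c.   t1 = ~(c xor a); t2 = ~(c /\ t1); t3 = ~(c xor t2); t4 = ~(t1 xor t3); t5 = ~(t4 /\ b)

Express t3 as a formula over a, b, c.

t1 = ~(c xor a)
t2 = ~(c /\ t1) = ~(c /\ (~(c xor a)))
t3 = ~(c xor t2) = ~(c xor (~(c /\ (~(c xor a)))))

~(c xor (~(c /\ (~(c xor a)))))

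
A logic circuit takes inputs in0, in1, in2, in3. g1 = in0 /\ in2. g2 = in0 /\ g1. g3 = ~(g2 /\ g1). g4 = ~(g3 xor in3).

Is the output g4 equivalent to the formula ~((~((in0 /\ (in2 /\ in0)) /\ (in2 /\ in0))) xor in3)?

g1 = in0 /\ in2
g2 = in0 /\ g1 = in0 /\ (in0 /\ in2)
g3 = ~(g2 /\ g1) = ~((in0 /\ (in0 /\ in2)) /\ (in0 /\ in2))
g4 = ~(g3 xor in3) = ~((~((in0 /\ (in0 /\ in2)) /\ (in0 /\ in2))) xor in3)
At in0=0, in1=0, in2=0, in3=0: circuit gives 0, formula gives 0.
At in0=0, in1=0, in2=0, in3=1: circuit gives 1, formula gives 1.
Agrees on all 16 inputs.

Yes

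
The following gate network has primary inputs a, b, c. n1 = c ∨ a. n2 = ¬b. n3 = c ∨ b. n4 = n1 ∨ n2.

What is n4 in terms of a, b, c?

n1 = c ∨ a
n2 = ¬b
n4 = n1 ∨ n2 = (c ∨ a) ∨ ¬b

(c ∨ a) ∨ ¬b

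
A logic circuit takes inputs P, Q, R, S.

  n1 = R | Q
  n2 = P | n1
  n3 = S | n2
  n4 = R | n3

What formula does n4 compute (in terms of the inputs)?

n1 = R | Q
n2 = P | n1 = P | (R | Q)
n3 = S | n2 = S | (P | (R | Q))
n4 = R | n3 = R | (S | (P | (R | Q)))

R | (S | (P | (R | Q)))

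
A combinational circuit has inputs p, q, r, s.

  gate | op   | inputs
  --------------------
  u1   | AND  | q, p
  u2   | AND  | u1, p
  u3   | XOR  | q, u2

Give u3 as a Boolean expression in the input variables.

u1 = q AND p
u2 = u1 AND p = (q AND p) AND p
u3 = q XOR u2 = q XOR ((q AND p) AND p)

q XOR ((q AND p) AND p)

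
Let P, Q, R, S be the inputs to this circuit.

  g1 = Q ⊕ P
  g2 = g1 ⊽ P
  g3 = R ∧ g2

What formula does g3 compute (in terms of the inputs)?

g1 = Q ⊕ P
g2 = g1 ⊽ P = (Q ⊕ P) ⊽ P
g3 = R ∧ g2 = R ∧ ((Q ⊕ P) ⊽ P)

R ∧ ((Q ⊕ P) ⊽ P)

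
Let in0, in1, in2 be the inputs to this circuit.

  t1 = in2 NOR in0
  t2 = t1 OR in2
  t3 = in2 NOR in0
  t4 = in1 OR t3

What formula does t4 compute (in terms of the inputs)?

t3 = in2 NOR in0
t4 = in1 OR t3 = in1 OR (in2 NOR in0)

in1 OR (in2 NOR in0)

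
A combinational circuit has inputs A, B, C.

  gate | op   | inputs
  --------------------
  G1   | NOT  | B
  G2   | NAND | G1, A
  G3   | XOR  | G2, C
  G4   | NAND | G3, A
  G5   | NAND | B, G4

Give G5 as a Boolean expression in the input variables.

B NAND (((NOT B NAND A) XOR C) NAND A)

G1 = NOT B
G2 = G1 NAND A = NOT B NAND A
G3 = G2 XOR C = (NOT B NAND A) XOR C
G4 = G3 NAND A = ((NOT B NAND A) XOR C) NAND A
G5 = B NAND G4 = B NAND (((NOT B NAND A) XOR C) NAND A)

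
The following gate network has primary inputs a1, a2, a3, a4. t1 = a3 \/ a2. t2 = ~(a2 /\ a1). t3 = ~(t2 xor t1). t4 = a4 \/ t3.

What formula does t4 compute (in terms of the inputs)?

a4 \/ (~((~(a2 /\ a1)) xor (a3 \/ a2)))

t1 = a3 \/ a2
t2 = ~(a2 /\ a1)
t3 = ~(t2 xor t1) = ~((~(a2 /\ a1)) xor (a3 \/ a2))
t4 = a4 \/ t3 = a4 \/ (~((~(a2 /\ a1)) xor (a3 \/ a2)))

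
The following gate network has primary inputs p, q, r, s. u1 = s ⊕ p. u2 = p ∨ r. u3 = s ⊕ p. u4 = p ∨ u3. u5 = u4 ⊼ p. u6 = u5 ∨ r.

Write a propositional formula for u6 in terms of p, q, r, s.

((p ∨ (s ⊕ p)) ⊼ p) ∨ r

u3 = s ⊕ p
u4 = p ∨ u3 = p ∨ (s ⊕ p)
u5 = u4 ⊼ p = (p ∨ (s ⊕ p)) ⊼ p
u6 = u5 ∨ r = ((p ∨ (s ⊕ p)) ⊼ p) ∨ r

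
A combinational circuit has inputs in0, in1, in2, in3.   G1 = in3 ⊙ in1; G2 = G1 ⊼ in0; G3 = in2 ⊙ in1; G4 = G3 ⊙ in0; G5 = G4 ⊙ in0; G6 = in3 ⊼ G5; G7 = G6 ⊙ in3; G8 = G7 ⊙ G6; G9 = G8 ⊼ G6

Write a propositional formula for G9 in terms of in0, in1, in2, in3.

(((in3 ⊼ (((in2 ⊙ in1) ⊙ in0) ⊙ in0)) ⊙ in3) ⊙ (in3 ⊼ (((in2 ⊙ in1) ⊙ in0) ⊙ in0))) ⊼ (in3 ⊼ (((in2 ⊙ in1) ⊙ in0) ⊙ in0))

G3 = in2 ⊙ in1
G4 = G3 ⊙ in0 = (in2 ⊙ in1) ⊙ in0
G5 = G4 ⊙ in0 = ((in2 ⊙ in1) ⊙ in0) ⊙ in0
G6 = in3 ⊼ G5 = in3 ⊼ (((in2 ⊙ in1) ⊙ in0) ⊙ in0)
G7 = G6 ⊙ in3 = (in3 ⊼ (((in2 ⊙ in1) ⊙ in0) ⊙ in0)) ⊙ in3
G8 = G7 ⊙ G6 = ((in3 ⊼ (((in2 ⊙ in1) ⊙ in0) ⊙ in0)) ⊙ in3) ⊙ (in3 ⊼ (((in2 ⊙ in1) ⊙ in0) ⊙ in0))
G9 = G8 ⊼ G6 = (((in3 ⊼ (((in2 ⊙ in1) ⊙ in0) ⊙ in0)) ⊙ in3) ⊙ (in3 ⊼ (((in2 ⊙ in1) ⊙ in0) ⊙ in0))) ⊼ (in3 ⊼ (((in2 ⊙ in1) ⊙ in0) ⊙ in0))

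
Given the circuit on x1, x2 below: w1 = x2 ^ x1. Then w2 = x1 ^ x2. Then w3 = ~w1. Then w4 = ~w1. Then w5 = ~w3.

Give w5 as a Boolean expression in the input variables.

~~(x2 ^ x1)

w1 = x2 ^ x1
w3 = ~w1 = ~(x2 ^ x1)
w5 = ~w3 = ~~(x2 ^ x1)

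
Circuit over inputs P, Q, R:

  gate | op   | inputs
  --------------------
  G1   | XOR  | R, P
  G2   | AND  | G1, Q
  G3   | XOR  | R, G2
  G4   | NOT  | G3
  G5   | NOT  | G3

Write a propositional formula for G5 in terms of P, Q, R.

NOT (R XOR ((R XOR P) AND Q))

G1 = R XOR P
G2 = G1 AND Q = (R XOR P) AND Q
G3 = R XOR G2 = R XOR ((R XOR P) AND Q)
G5 = NOT G3 = NOT (R XOR ((R XOR P) AND Q))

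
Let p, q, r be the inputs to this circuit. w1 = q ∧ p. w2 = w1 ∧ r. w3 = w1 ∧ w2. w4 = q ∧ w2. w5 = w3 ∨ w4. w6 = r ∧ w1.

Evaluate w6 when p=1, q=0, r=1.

0

w1 = 0 ∧ 1 = 0
w6 = 1 ∧ 0 = 0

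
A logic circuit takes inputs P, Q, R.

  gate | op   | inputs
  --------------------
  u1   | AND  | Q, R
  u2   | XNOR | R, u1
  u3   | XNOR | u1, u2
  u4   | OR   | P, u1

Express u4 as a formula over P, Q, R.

P OR (Q AND R)

u1 = Q AND R
u4 = P OR u1 = P OR (Q AND R)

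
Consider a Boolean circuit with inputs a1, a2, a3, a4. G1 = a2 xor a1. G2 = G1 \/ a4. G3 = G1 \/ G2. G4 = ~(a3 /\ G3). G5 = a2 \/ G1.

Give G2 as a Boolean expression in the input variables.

(a2 xor a1) \/ a4

G1 = a2 xor a1
G2 = G1 \/ a4 = (a2 xor a1) \/ a4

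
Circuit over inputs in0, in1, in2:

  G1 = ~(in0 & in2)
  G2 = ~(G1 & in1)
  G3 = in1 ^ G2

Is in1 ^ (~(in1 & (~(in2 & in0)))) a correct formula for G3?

G1 = ~(in0 & in2)
G2 = ~(G1 & in1) = ~((~(in0 & in2)) & in1)
G3 = in1 ^ G2 = in1 ^ (~((~(in0 & in2)) & in1))
At in0=1, in1=1, in2=1: circuit gives 0, formula gives 0.
At in0=0, in1=0, in2=0: circuit gives 1, formula gives 1.
Agrees on all 8 inputs.

Yes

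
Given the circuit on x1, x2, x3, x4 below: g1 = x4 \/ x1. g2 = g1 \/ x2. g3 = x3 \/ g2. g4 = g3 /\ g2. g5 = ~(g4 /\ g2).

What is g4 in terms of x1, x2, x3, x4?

g1 = x4 \/ x1
g2 = g1 \/ x2 = (x4 \/ x1) \/ x2
g3 = x3 \/ g2 = x3 \/ ((x4 \/ x1) \/ x2)
g4 = g3 /\ g2 = (x3 \/ ((x4 \/ x1) \/ x2)) /\ ((x4 \/ x1) \/ x2)

(x3 \/ ((x4 \/ x1) \/ x2)) /\ ((x4 \/ x1) \/ x2)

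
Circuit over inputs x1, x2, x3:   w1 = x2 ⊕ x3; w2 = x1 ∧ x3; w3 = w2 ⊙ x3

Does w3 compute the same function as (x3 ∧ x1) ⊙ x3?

Yes

w2 = x1 ∧ x3
w3 = w2 ⊙ x3 = (x1 ∧ x3) ⊙ x3
At x1=0, x2=0, x3=1: circuit gives 0, formula gives 0.
At x1=0, x2=0, x3=0: circuit gives 1, formula gives 1.
Agrees on all 8 inputs.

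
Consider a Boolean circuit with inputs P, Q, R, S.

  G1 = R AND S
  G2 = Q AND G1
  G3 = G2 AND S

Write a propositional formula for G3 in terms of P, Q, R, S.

G1 = R AND S
G2 = Q AND G1 = Q AND (R AND S)
G3 = G2 AND S = (Q AND (R AND S)) AND S

(Q AND (R AND S)) AND S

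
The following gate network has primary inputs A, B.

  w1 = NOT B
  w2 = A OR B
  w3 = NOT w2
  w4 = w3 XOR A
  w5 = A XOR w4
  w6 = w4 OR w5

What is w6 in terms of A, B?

w2 = A OR B
w3 = NOT w2 = NOT (A OR B)
w4 = w3 XOR A = NOT (A OR B) XOR A
w5 = A XOR w4 = A XOR (NOT (A OR B) XOR A)
w6 = w4 OR w5 = (NOT (A OR B) XOR A) OR (A XOR (NOT (A OR B) XOR A))

(NOT (A OR B) XOR A) OR (A XOR (NOT (A OR B) XOR A))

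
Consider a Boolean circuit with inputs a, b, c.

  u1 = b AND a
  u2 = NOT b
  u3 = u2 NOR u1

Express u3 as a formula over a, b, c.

u1 = b AND a
u2 = NOT b
u3 = u2 NOR u1 = NOT b NOR (b AND a)

NOT b NOR (b AND a)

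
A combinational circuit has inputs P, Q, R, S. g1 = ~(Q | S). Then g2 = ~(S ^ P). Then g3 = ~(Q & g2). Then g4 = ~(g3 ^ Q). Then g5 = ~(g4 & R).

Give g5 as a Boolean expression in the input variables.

~((~((~(Q & (~(S ^ P)))) ^ Q)) & R)

g2 = ~(S ^ P)
g3 = ~(Q & g2) = ~(Q & (~(S ^ P)))
g4 = ~(g3 ^ Q) = ~((~(Q & (~(S ^ P)))) ^ Q)
g5 = ~(g4 & R) = ~((~((~(Q & (~(S ^ P)))) ^ Q)) & R)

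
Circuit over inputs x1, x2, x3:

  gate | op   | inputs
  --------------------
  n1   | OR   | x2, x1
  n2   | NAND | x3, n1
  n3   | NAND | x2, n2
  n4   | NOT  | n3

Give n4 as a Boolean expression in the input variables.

n1 = x2 OR x1
n2 = x3 NAND n1 = x3 NAND (x2 OR x1)
n3 = x2 NAND n2 = x2 NAND (x3 NAND (x2 OR x1))
n4 = NOT n3 = NOT (x2 NAND (x3 NAND (x2 OR x1)))

NOT (x2 NAND (x3 NAND (x2 OR x1)))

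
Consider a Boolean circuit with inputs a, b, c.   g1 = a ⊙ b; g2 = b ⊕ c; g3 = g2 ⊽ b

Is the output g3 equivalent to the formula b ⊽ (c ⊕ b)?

Yes

g2 = b ⊕ c
g3 = g2 ⊽ b = (b ⊕ c) ⊽ b
At a=0, b=0, c=1: circuit gives 0, formula gives 0.
At a=0, b=0, c=0: circuit gives 1, formula gives 1.
Agrees on all 8 inputs.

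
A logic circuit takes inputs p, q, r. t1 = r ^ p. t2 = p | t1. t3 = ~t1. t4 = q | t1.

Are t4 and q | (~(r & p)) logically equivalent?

No

t1 = r ^ p
t4 = q | t1 = q | (r ^ p)
At p=0, q=0, r=0: circuit gives 0, formula gives 1.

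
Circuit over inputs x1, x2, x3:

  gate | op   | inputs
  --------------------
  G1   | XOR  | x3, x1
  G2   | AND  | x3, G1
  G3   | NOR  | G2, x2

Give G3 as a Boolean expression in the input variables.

(x3 AND (x3 XOR x1)) NOR x2

G1 = x3 XOR x1
G2 = x3 AND G1 = x3 AND (x3 XOR x1)
G3 = G2 NOR x2 = (x3 AND (x3 XOR x1)) NOR x2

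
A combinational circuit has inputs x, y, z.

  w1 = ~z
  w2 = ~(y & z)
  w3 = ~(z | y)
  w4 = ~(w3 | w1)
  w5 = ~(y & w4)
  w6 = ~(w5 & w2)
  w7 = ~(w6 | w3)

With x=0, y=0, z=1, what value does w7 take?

1

w1 = ~1 = 0
w2 = ~(0 & 1) = 1
w3 = ~(1 | 0) = 0
w4 = ~(0 | 0) = 1
w5 = ~(0 & 1) = 1
w6 = ~(1 & 1) = 0
w7 = ~(0 | 0) = 1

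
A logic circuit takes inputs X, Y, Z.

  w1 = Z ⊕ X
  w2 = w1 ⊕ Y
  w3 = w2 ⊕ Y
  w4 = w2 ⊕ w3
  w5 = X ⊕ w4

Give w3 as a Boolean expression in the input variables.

((Z ⊕ X) ⊕ Y) ⊕ Y

w1 = Z ⊕ X
w2 = w1 ⊕ Y = (Z ⊕ X) ⊕ Y
w3 = w2 ⊕ Y = ((Z ⊕ X) ⊕ Y) ⊕ Y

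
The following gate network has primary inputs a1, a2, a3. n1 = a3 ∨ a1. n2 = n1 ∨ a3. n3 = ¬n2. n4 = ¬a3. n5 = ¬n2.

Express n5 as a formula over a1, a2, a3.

n1 = a3 ∨ a1
n2 = n1 ∨ a3 = (a3 ∨ a1) ∨ a3
n5 = ¬n2 = ¬((a3 ∨ a1) ∨ a3)

¬((a3 ∨ a1) ∨ a3)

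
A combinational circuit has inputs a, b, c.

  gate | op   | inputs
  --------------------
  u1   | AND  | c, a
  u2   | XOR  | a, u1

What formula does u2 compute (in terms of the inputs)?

u1 = c AND a
u2 = a XOR u1 = a XOR (c AND a)

a XOR (c AND a)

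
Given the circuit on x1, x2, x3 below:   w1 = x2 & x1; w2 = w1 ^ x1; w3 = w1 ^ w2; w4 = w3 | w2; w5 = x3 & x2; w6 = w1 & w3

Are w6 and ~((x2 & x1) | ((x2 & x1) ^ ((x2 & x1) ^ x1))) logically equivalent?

No

w1 = x2 & x1
w2 = w1 ^ x1 = (x2 & x1) ^ x1
w3 = w1 ^ w2 = (x2 & x1) ^ ((x2 & x1) ^ x1)
w6 = w1 & w3 = (x2 & x1) & ((x2 & x1) ^ ((x2 & x1) ^ x1))
At x1=0, x2=0, x3=0: circuit gives 0, formula gives 1.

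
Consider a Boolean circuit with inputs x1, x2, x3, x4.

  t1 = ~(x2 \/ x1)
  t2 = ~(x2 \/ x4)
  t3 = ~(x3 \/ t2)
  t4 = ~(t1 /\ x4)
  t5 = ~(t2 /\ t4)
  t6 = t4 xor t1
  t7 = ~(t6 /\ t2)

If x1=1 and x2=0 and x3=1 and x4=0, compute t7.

t1 = ~(0 \/ 1) = 0
t2 = ~(0 \/ 0) = 1
t4 = ~(0 /\ 0) = 1
t6 = 1 xor 0 = 1
t7 = ~(1 /\ 1) = 0

0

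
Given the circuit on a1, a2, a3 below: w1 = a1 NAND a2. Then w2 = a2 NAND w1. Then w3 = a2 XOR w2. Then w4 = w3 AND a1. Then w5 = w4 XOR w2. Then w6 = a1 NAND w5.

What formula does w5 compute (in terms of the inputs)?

w1 = a1 NAND a2
w2 = a2 NAND w1 = a2 NAND (a1 NAND a2)
w3 = a2 XOR w2 = a2 XOR (a2 NAND (a1 NAND a2))
w4 = w3 AND a1 = (a2 XOR (a2 NAND (a1 NAND a2))) AND a1
w5 = w4 XOR w2 = ((a2 XOR (a2 NAND (a1 NAND a2))) AND a1) XOR (a2 NAND (a1 NAND a2))

((a2 XOR (a2 NAND (a1 NAND a2))) AND a1) XOR (a2 NAND (a1 NAND a2))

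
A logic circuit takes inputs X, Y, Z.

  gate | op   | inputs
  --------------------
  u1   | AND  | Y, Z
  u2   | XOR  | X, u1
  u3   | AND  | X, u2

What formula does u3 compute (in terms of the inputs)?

X AND (X XOR (Y AND Z))

u1 = Y AND Z
u2 = X XOR u1 = X XOR (Y AND Z)
u3 = X AND u2 = X AND (X XOR (Y AND Z))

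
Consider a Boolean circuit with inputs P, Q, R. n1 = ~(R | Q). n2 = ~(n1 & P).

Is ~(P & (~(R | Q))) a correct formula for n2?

n1 = ~(R | Q)
n2 = ~(n1 & P) = ~((~(R | Q)) & P)
At P=1, Q=0, R=0: circuit gives 0, formula gives 0.
At P=0, Q=0, R=0: circuit gives 1, formula gives 1.
Agrees on all 8 inputs.

Yes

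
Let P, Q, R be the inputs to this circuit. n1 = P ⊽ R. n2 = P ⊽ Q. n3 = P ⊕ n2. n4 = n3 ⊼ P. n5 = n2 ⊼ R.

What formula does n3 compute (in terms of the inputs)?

n2 = P ⊽ Q
n3 = P ⊕ n2 = P ⊕ (P ⊽ Q)

P ⊕ (P ⊽ Q)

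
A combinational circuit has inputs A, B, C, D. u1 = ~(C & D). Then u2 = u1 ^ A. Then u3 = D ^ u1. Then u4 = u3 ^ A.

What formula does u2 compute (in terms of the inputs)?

(~(C & D)) ^ A

u1 = ~(C & D)
u2 = u1 ^ A = (~(C & D)) ^ A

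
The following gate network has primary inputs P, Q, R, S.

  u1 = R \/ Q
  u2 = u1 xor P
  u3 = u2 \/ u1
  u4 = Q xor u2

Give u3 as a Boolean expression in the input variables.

((R \/ Q) xor P) \/ (R \/ Q)

u1 = R \/ Q
u2 = u1 xor P = (R \/ Q) xor P
u3 = u2 \/ u1 = ((R \/ Q) xor P) \/ (R \/ Q)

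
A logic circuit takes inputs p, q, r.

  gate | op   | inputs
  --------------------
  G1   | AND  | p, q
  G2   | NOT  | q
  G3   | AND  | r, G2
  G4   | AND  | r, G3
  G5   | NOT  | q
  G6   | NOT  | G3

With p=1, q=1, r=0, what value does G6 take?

1

G2 = NOT 1 = 0
G3 = 0 AND 0 = 0
G6 = NOT 0 = 1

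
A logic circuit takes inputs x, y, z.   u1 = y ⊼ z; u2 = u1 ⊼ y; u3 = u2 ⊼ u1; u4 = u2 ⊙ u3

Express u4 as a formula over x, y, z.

u1 = y ⊼ z
u2 = u1 ⊼ y = (y ⊼ z) ⊼ y
u3 = u2 ⊼ u1 = ((y ⊼ z) ⊼ y) ⊼ (y ⊼ z)
u4 = u2 ⊙ u3 = ((y ⊼ z) ⊼ y) ⊙ (((y ⊼ z) ⊼ y) ⊼ (y ⊼ z))

((y ⊼ z) ⊼ y) ⊙ (((y ⊼ z) ⊼ y) ⊼ (y ⊼ z))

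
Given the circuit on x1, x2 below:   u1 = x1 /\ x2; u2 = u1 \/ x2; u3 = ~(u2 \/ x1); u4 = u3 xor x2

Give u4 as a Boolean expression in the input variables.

(~(((x1 /\ x2) \/ x2) \/ x1)) xor x2

u1 = x1 /\ x2
u2 = u1 \/ x2 = (x1 /\ x2) \/ x2
u3 = ~(u2 \/ x1) = ~(((x1 /\ x2) \/ x2) \/ x1)
u4 = u3 xor x2 = (~(((x1 /\ x2) \/ x2) \/ x1)) xor x2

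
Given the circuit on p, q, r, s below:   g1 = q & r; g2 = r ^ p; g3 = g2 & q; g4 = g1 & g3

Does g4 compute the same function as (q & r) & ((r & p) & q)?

g1 = q & r
g2 = r ^ p
g3 = g2 & q = (r ^ p) & q
g4 = g1 & g3 = (q & r) & ((r ^ p) & q)
At p=0, q=1, r=1, s=0: circuit gives 1, formula gives 0.

No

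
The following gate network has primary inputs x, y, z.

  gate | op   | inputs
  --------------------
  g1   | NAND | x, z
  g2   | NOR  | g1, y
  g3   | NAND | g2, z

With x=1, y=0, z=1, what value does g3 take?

g1 = 1 NAND 1 = 0
g2 = 0 NOR 0 = 1
g3 = 1 NAND 1 = 0

0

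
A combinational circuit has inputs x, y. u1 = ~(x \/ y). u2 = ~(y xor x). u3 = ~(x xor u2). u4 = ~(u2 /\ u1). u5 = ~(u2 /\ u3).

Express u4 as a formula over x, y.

u1 = ~(x \/ y)
u2 = ~(y xor x)
u4 = ~(u2 /\ u1) = ~((~(y xor x)) /\ (~(x \/ y)))

~((~(y xor x)) /\ (~(x \/ y)))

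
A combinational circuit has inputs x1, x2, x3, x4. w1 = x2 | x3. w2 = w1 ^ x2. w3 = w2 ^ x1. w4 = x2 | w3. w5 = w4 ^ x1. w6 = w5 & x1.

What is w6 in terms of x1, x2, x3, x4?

w1 = x2 | x3
w2 = w1 ^ x2 = (x2 | x3) ^ x2
w3 = w2 ^ x1 = ((x2 | x3) ^ x2) ^ x1
w4 = x2 | w3 = x2 | (((x2 | x3) ^ x2) ^ x1)
w5 = w4 ^ x1 = (x2 | (((x2 | x3) ^ x2) ^ x1)) ^ x1
w6 = w5 & x1 = ((x2 | (((x2 | x3) ^ x2) ^ x1)) ^ x1) & x1

((x2 | (((x2 | x3) ^ x2) ^ x1)) ^ x1) & x1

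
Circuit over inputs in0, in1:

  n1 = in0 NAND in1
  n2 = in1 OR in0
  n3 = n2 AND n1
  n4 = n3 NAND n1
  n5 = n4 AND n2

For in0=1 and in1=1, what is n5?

1

n1 = 1 NAND 1 = 0
n2 = 1 OR 1 = 1
n3 = 1 AND 0 = 0
n4 = 0 NAND 0 = 1
n5 = 1 AND 1 = 1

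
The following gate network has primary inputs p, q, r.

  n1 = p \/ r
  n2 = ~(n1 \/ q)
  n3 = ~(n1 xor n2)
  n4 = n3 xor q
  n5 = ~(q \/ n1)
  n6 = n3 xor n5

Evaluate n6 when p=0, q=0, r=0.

1

n1 = 0 \/ 0 = 0
n2 = ~(0 \/ 0) = 1
n3 = ~(0 xor 1) = 0
n5 = ~(0 \/ 0) = 1
n6 = 0 xor 1 = 1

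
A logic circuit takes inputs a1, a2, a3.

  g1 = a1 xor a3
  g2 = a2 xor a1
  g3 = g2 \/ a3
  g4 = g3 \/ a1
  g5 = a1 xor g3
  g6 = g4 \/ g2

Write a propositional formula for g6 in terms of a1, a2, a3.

(((a2 xor a1) \/ a3) \/ a1) \/ (a2 xor a1)

g2 = a2 xor a1
g3 = g2 \/ a3 = (a2 xor a1) \/ a3
g4 = g3 \/ a1 = ((a2 xor a1) \/ a3) \/ a1
g6 = g4 \/ g2 = (((a2 xor a1) \/ a3) \/ a1) \/ (a2 xor a1)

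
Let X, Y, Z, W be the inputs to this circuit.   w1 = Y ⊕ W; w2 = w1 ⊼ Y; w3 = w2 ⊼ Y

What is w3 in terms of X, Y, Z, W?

w1 = Y ⊕ W
w2 = w1 ⊼ Y = (Y ⊕ W) ⊼ Y
w3 = w2 ⊼ Y = ((Y ⊕ W) ⊼ Y) ⊼ Y

((Y ⊕ W) ⊼ Y) ⊼ Y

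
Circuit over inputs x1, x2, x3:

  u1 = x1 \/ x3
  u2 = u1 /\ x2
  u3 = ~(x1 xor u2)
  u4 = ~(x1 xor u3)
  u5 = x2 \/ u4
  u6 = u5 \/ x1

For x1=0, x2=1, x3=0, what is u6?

u1 = 0 \/ 0 = 0
u2 = 0 /\ 1 = 0
u3 = ~(0 xor 0) = 1
u4 = ~(0 xor 1) = 0
u5 = 1 \/ 0 = 1
u6 = 1 \/ 0 = 1

1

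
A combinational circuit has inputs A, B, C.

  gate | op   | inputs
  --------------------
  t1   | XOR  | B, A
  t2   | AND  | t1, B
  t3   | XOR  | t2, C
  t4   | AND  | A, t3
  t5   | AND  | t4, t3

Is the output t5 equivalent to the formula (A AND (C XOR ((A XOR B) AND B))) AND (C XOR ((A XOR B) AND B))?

t1 = B XOR A
t2 = t1 AND B = (B XOR A) AND B
t3 = t2 XOR C = ((B XOR A) AND B) XOR C
t4 = A AND t3 = A AND (((B XOR A) AND B) XOR C)
t5 = t4 AND t3 = (A AND (((B XOR A) AND B) XOR C)) AND (((B XOR A) AND B) XOR C)
At A=0, B=0, C=0: circuit gives 0, formula gives 0.
At A=1, B=0, C=1: circuit gives 1, formula gives 1.
Agrees on all 8 inputs.

Yes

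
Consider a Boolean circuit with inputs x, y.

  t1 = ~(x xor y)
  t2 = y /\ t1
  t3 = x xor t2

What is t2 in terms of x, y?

t1 = ~(x xor y)
t2 = y /\ t1 = y /\ (~(x xor y))

y /\ (~(x xor y))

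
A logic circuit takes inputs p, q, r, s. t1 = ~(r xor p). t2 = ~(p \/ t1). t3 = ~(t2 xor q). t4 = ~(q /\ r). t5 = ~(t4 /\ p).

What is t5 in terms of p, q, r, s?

~((~(q /\ r)) /\ p)

t4 = ~(q /\ r)
t5 = ~(t4 /\ p) = ~((~(q /\ r)) /\ p)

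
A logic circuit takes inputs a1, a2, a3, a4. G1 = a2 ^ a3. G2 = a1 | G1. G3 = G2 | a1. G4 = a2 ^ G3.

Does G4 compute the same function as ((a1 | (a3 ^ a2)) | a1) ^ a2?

Yes

G1 = a2 ^ a3
G2 = a1 | G1 = a1 | (a2 ^ a3)
G3 = G2 | a1 = (a1 | (a2 ^ a3)) | a1
G4 = a2 ^ G3 = a2 ^ ((a1 | (a2 ^ a3)) | a1)
At a1=0, a2=0, a3=0, a4=0: circuit gives 0, formula gives 0.
At a1=0, a2=0, a3=1, a4=0: circuit gives 1, formula gives 1.
Agrees on all 16 inputs.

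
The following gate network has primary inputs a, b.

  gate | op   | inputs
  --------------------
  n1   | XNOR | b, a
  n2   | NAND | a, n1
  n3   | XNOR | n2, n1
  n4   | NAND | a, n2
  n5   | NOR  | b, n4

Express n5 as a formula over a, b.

n1 = b XNOR a
n2 = a NAND n1 = a NAND (b XNOR a)
n4 = a NAND n2 = a NAND (a NAND (b XNOR a))
n5 = b NOR n4 = b NOR (a NAND (a NAND (b XNOR a)))

b NOR (a NAND (a NAND (b XNOR a)))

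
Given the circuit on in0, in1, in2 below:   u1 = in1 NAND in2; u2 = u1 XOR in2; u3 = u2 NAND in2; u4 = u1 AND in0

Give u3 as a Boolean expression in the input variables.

u1 = in1 NAND in2
u2 = u1 XOR in2 = (in1 NAND in2) XOR in2
u3 = u2 NAND in2 = ((in1 NAND in2) XOR in2) NAND in2

((in1 NAND in2) XOR in2) NAND in2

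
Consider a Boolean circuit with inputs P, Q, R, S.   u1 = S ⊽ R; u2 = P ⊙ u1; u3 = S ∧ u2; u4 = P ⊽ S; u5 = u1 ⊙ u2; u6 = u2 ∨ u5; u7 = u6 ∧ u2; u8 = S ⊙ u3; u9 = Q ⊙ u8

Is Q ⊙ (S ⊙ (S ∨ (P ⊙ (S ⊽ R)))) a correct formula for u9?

u1 = S ⊽ R
u2 = P ⊙ u1 = P ⊙ (S ⊽ R)
u3 = S ∧ u2 = S ∧ (P ⊙ (S ⊽ R))
u8 = S ⊙ u3 = S ⊙ (S ∧ (P ⊙ (S ⊽ R)))
u9 = Q ⊙ u8 = Q ⊙ (S ⊙ (S ∧ (P ⊙ (S ⊽ R))))
At P=0, Q=0, R=1, S=0: circuit gives 0, formula gives 1.

No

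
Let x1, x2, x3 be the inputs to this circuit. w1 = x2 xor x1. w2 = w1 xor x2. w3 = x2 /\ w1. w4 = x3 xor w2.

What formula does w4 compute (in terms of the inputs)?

w1 = x2 xor x1
w2 = w1 xor x2 = (x2 xor x1) xor x2
w4 = x3 xor w2 = x3 xor ((x2 xor x1) xor x2)

x3 xor ((x2 xor x1) xor x2)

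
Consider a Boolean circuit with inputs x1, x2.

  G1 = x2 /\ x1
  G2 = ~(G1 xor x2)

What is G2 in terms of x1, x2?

G1 = x2 /\ x1
G2 = ~(G1 xor x2) = ~((x2 /\ x1) xor x2)

~((x2 /\ x1) xor x2)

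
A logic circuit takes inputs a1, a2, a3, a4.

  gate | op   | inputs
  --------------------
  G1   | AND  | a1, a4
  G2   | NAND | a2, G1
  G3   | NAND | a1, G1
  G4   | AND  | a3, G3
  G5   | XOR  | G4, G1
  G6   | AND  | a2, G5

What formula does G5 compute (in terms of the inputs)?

G1 = a1 AND a4
G3 = a1 NAND G1 = a1 NAND (a1 AND a4)
G4 = a3 AND G3 = a3 AND (a1 NAND (a1 AND a4))
G5 = G4 XOR G1 = (a3 AND (a1 NAND (a1 AND a4))) XOR (a1 AND a4)

(a3 AND (a1 NAND (a1 AND a4))) XOR (a1 AND a4)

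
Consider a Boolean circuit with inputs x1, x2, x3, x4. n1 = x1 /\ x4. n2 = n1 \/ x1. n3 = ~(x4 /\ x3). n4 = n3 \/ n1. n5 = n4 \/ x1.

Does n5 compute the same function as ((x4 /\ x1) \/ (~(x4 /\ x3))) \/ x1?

Yes

n1 = x1 /\ x4
n3 = ~(x4 /\ x3)
n4 = n3 \/ n1 = (~(x4 /\ x3)) \/ (x1 /\ x4)
n5 = n4 \/ x1 = ((~(x4 /\ x3)) \/ (x1 /\ x4)) \/ x1
At x1=0, x2=0, x3=1, x4=1: circuit gives 0, formula gives 0.
At x1=0, x2=0, x3=0, x4=0: circuit gives 1, formula gives 1.
Agrees on all 16 inputs.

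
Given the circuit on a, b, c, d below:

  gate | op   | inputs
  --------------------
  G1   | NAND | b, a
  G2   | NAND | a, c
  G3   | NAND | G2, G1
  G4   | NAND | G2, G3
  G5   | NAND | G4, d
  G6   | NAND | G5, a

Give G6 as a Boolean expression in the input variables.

G1 = b NAND a
G2 = a NAND c
G3 = G2 NAND G1 = (a NAND c) NAND (b NAND a)
G4 = G2 NAND G3 = (a NAND c) NAND ((a NAND c) NAND (b NAND a))
G5 = G4 NAND d = ((a NAND c) NAND ((a NAND c) NAND (b NAND a))) NAND d
G6 = G5 NAND a = (((a NAND c) NAND ((a NAND c) NAND (b NAND a))) NAND d) NAND a

(((a NAND c) NAND ((a NAND c) NAND (b NAND a))) NAND d) NAND a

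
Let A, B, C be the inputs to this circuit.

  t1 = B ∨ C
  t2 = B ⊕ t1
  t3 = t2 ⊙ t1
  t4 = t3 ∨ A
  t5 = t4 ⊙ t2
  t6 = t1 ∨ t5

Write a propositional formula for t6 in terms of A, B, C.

t1 = B ∨ C
t2 = B ⊕ t1 = B ⊕ (B ∨ C)
t3 = t2 ⊙ t1 = (B ⊕ (B ∨ C)) ⊙ (B ∨ C)
t4 = t3 ∨ A = ((B ⊕ (B ∨ C)) ⊙ (B ∨ C)) ∨ A
t5 = t4 ⊙ t2 = (((B ⊕ (B ∨ C)) ⊙ (B ∨ C)) ∨ A) ⊙ (B ⊕ (B ∨ C))
t6 = t1 ∨ t5 = (B ∨ C) ∨ ((((B ⊕ (B ∨ C)) ⊙ (B ∨ C)) ∨ A) ⊙ (B ⊕ (B ∨ C)))

(B ∨ C) ∨ ((((B ⊕ (B ∨ C)) ⊙ (B ∨ C)) ∨ A) ⊙ (B ⊕ (B ∨ C)))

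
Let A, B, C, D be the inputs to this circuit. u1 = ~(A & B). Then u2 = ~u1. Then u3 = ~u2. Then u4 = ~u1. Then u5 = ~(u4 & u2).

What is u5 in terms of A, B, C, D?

u1 = ~(A & B)
u2 = ~u1 = ~(~(A & B))
u4 = ~u1 = ~(~(A & B))
u5 = ~(u4 & u2) = ~(~(~(A & B)) & ~(~(A & B)))

~(~(~(A & B)) & ~(~(A & B)))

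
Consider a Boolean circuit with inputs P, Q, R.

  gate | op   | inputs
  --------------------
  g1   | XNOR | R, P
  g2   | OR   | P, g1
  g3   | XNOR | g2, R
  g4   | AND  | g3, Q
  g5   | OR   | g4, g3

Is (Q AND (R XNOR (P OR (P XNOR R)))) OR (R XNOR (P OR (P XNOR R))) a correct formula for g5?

g1 = R XNOR P
g2 = P OR g1 = P OR (R XNOR P)
g3 = g2 XNOR R = (P OR (R XNOR P)) XNOR R
g4 = g3 AND Q = ((P OR (R XNOR P)) XNOR R) AND Q
g5 = g4 OR g3 = (((P OR (R XNOR P)) XNOR R) AND Q) OR ((P OR (R XNOR P)) XNOR R)
At P=0, Q=0, R=0: circuit gives 0, formula gives 0.
At P=1, Q=0, R=1: circuit gives 1, formula gives 1.
Agrees on all 8 inputs.

Yes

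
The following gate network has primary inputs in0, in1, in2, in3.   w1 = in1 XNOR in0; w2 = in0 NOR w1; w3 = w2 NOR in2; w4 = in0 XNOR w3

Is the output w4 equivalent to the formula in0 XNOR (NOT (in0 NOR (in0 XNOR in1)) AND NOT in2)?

Yes

w1 = in1 XNOR in0
w2 = in0 NOR w1 = in0 NOR (in1 XNOR in0)
w3 = w2 NOR in2 = (in0 NOR (in1 XNOR in0)) NOR in2
w4 = in0 XNOR w3 = in0 XNOR ((in0 NOR (in1 XNOR in0)) NOR in2)
At in0=0, in1=0, in2=0, in3=0: circuit gives 0, formula gives 0.
At in0=0, in1=0, in2=1, in3=0: circuit gives 1, formula gives 1.
Agrees on all 16 inputs.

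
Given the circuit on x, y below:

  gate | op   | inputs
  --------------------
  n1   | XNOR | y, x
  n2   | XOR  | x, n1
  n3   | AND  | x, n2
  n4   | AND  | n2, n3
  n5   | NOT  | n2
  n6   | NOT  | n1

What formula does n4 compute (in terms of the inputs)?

(x XOR (y XNOR x)) AND (x AND (x XOR (y XNOR x)))

n1 = y XNOR x
n2 = x XOR n1 = x XOR (y XNOR x)
n3 = x AND n2 = x AND (x XOR (y XNOR x))
n4 = n2 AND n3 = (x XOR (y XNOR x)) AND (x AND (x XOR (y XNOR x)))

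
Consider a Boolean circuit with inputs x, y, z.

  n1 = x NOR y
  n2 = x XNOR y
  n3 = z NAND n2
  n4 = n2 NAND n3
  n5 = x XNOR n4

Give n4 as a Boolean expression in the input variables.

(x XNOR y) NAND (z NAND (x XNOR y))

n2 = x XNOR y
n3 = z NAND n2 = z NAND (x XNOR y)
n4 = n2 NAND n3 = (x XNOR y) NAND (z NAND (x XNOR y))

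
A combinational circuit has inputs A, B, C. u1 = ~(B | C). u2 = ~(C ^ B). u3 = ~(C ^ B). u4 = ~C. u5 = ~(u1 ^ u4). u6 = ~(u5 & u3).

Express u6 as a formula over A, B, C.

u1 = ~(B | C)
u3 = ~(C ^ B)
u4 = ~C
u5 = ~(u1 ^ u4) = ~((~(B | C)) ^ ~C)
u6 = ~(u5 & u3) = ~((~((~(B | C)) ^ ~C)) & (~(C ^ B)))

~((~((~(B | C)) ^ ~C)) & (~(C ^ B)))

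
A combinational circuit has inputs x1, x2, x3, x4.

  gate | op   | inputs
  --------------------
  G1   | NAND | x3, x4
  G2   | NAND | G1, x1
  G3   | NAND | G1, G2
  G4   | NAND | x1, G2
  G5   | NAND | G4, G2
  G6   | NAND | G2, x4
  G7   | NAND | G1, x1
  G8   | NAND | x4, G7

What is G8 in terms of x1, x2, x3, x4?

x4 NAND ((x3 NAND x4) NAND x1)

G1 = x3 NAND x4
G7 = G1 NAND x1 = (x3 NAND x4) NAND x1
G8 = x4 NAND G7 = x4 NAND ((x3 NAND x4) NAND x1)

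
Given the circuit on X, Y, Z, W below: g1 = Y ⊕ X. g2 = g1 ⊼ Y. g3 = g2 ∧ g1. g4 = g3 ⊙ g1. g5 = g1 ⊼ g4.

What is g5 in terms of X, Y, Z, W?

g1 = Y ⊕ X
g2 = g1 ⊼ Y = (Y ⊕ X) ⊼ Y
g3 = g2 ∧ g1 = ((Y ⊕ X) ⊼ Y) ∧ (Y ⊕ X)
g4 = g3 ⊙ g1 = (((Y ⊕ X) ⊼ Y) ∧ (Y ⊕ X)) ⊙ (Y ⊕ X)
g5 = g1 ⊼ g4 = (Y ⊕ X) ⊼ ((((Y ⊕ X) ⊼ Y) ∧ (Y ⊕ X)) ⊙ (Y ⊕ X))

(Y ⊕ X) ⊼ ((((Y ⊕ X) ⊼ Y) ∧ (Y ⊕ X)) ⊙ (Y ⊕ X))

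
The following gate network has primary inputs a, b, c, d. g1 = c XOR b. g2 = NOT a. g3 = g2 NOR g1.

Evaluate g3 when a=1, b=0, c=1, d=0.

0

g1 = 1 XOR 0 = 1
g2 = NOT 1 = 0
g3 = 0 NOR 1 = 0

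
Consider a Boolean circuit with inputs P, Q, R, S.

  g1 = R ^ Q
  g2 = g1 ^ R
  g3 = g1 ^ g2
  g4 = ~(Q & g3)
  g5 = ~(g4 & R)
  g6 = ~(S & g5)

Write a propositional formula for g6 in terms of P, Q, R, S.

g1 = R ^ Q
g2 = g1 ^ R = (R ^ Q) ^ R
g3 = g1 ^ g2 = (R ^ Q) ^ ((R ^ Q) ^ R)
g4 = ~(Q & g3) = ~(Q & ((R ^ Q) ^ ((R ^ Q) ^ R)))
g5 = ~(g4 & R) = ~((~(Q & ((R ^ Q) ^ ((R ^ Q) ^ R)))) & R)
g6 = ~(S & g5) = ~(S & (~((~(Q & ((R ^ Q) ^ ((R ^ Q) ^ R)))) & R)))

~(S & (~((~(Q & ((R ^ Q) ^ ((R ^ Q) ^ R)))) & R)))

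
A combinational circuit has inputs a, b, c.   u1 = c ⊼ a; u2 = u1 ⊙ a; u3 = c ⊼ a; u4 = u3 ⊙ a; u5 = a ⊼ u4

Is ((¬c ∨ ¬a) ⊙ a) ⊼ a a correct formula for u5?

Yes

u3 = c ⊼ a
u4 = u3 ⊙ a = (c ⊼ a) ⊙ a
u5 = a ⊼ u4 = a ⊼ ((c ⊼ a) ⊙ a)
At a=1, b=0, c=0: circuit gives 0, formula gives 0.
At a=0, b=0, c=0: circuit gives 1, formula gives 1.
Agrees on all 8 inputs.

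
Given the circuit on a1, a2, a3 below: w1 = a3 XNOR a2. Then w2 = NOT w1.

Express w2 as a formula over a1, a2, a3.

NOT (a3 XNOR a2)

w1 = a3 XNOR a2
w2 = NOT w1 = NOT (a3 XNOR a2)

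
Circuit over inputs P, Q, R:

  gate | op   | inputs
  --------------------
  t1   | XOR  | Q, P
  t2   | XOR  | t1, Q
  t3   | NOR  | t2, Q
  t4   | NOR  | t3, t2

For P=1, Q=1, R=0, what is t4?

t1 = 1 XOR 1 = 0
t2 = 0 XOR 1 = 1
t3 = 1 NOR 1 = 0
t4 = 0 NOR 1 = 0

0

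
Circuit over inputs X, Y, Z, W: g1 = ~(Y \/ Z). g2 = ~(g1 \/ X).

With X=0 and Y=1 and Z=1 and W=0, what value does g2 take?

g1 = ~(1 \/ 1) = 0
g2 = ~(0 \/ 0) = 1

1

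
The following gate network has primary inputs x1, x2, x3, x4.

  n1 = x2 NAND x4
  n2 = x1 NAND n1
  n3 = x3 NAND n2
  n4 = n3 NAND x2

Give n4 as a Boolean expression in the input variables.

n1 = x2 NAND x4
n2 = x1 NAND n1 = x1 NAND (x2 NAND x4)
n3 = x3 NAND n2 = x3 NAND (x1 NAND (x2 NAND x4))
n4 = n3 NAND x2 = (x3 NAND (x1 NAND (x2 NAND x4))) NAND x2

(x3 NAND (x1 NAND (x2 NAND x4))) NAND x2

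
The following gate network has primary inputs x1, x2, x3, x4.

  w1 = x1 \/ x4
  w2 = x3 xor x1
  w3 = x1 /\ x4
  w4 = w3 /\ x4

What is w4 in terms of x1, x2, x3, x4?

(x1 /\ x4) /\ x4

w3 = x1 /\ x4
w4 = w3 /\ x4 = (x1 /\ x4) /\ x4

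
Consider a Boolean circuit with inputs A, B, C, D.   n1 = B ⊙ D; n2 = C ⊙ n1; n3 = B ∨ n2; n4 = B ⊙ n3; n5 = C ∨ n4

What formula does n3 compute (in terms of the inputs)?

B ∨ (C ⊙ (B ⊙ D))

n1 = B ⊙ D
n2 = C ⊙ n1 = C ⊙ (B ⊙ D)
n3 = B ∨ n2 = B ∨ (C ⊙ (B ⊙ D))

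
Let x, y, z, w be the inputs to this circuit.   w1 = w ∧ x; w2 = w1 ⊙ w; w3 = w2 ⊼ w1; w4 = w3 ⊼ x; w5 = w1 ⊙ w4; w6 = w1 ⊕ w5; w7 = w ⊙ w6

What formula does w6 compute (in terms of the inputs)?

(w ∧ x) ⊕ ((w ∧ x) ⊙ ((((w ∧ x) ⊙ w) ⊼ (w ∧ x)) ⊼ x))

w1 = w ∧ x
w2 = w1 ⊙ w = (w ∧ x) ⊙ w
w3 = w2 ⊼ w1 = ((w ∧ x) ⊙ w) ⊼ (w ∧ x)
w4 = w3 ⊼ x = (((w ∧ x) ⊙ w) ⊼ (w ∧ x)) ⊼ x
w5 = w1 ⊙ w4 = (w ∧ x) ⊙ ((((w ∧ x) ⊙ w) ⊼ (w ∧ x)) ⊼ x)
w6 = w1 ⊕ w5 = (w ∧ x) ⊕ ((w ∧ x) ⊙ ((((w ∧ x) ⊙ w) ⊼ (w ∧ x)) ⊼ x))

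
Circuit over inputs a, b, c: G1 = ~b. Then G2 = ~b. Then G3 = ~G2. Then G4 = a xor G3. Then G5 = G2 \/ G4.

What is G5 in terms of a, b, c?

~b \/ (a xor ~~b)

G2 = ~b
G3 = ~G2 = ~~b
G4 = a xor G3 = a xor ~~b
G5 = G2 \/ G4 = ~b \/ (a xor ~~b)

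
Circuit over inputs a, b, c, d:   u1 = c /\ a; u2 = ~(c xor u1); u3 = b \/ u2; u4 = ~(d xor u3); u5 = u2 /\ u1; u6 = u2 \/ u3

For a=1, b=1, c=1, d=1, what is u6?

1

u1 = 1 /\ 1 = 1
u2 = ~(1 xor 1) = 1
u3 = 1 \/ 1 = 1
u6 = 1 \/ 1 = 1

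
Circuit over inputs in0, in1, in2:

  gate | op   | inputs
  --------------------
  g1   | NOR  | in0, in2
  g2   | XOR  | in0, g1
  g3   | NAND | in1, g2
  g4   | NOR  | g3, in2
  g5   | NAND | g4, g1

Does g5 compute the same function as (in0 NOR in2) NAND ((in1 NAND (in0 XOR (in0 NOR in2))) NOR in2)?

g1 = in0 NOR in2
g2 = in0 XOR g1 = in0 XOR (in0 NOR in2)
g3 = in1 NAND g2 = in1 NAND (in0 XOR (in0 NOR in2))
g4 = g3 NOR in2 = (in1 NAND (in0 XOR (in0 NOR in2))) NOR in2
g5 = g4 NAND g1 = ((in1 NAND (in0 XOR (in0 NOR in2))) NOR in2) NAND (in0 NOR in2)
At in0=0, in1=1, in2=0: circuit gives 0, formula gives 0.
At in0=0, in1=0, in2=0: circuit gives 1, formula gives 1.
Agrees on all 8 inputs.

Yes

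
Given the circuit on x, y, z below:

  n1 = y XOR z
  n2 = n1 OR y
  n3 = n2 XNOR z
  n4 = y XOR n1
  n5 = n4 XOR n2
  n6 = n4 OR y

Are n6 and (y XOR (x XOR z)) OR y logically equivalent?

n1 = y XOR z
n4 = y XOR n1 = y XOR (y XOR z)
n6 = n4 OR y = (y XOR (y XOR z)) OR y
At x=1, y=0, z=0: circuit gives 0, formula gives 1.

No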